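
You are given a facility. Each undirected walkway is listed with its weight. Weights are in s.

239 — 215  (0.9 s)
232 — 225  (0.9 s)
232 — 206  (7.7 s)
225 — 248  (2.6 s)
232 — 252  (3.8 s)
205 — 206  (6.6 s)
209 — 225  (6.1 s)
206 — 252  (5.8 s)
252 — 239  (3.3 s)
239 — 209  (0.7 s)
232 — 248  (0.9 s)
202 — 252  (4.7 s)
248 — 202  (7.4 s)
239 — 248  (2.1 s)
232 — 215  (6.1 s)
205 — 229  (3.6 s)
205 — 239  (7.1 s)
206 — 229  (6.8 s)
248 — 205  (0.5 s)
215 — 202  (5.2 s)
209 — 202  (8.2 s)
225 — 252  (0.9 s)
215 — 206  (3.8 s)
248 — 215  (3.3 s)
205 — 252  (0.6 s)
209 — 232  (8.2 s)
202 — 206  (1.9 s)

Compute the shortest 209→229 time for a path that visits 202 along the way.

15.5 s

Best 209 to 202: 209–239–215–202 costing 6.8
Shortest 202→229: 202–206–229 = 8.7
Total via 202: 6.8 + 8.7 = 15.5 s.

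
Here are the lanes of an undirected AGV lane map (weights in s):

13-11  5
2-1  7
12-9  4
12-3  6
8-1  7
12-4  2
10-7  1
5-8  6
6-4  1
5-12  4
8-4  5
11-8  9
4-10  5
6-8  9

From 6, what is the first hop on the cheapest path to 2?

Candidate routes:
6 - 8 - 1 - 2: 9+7+7 = 23
6 - 4 - 8 - 1 - 2: 1+5+7+7 = 20
The minimum is 20 s via 6 - 4 - 8 - 1 - 2.
So from 6 the first move is to 4.

4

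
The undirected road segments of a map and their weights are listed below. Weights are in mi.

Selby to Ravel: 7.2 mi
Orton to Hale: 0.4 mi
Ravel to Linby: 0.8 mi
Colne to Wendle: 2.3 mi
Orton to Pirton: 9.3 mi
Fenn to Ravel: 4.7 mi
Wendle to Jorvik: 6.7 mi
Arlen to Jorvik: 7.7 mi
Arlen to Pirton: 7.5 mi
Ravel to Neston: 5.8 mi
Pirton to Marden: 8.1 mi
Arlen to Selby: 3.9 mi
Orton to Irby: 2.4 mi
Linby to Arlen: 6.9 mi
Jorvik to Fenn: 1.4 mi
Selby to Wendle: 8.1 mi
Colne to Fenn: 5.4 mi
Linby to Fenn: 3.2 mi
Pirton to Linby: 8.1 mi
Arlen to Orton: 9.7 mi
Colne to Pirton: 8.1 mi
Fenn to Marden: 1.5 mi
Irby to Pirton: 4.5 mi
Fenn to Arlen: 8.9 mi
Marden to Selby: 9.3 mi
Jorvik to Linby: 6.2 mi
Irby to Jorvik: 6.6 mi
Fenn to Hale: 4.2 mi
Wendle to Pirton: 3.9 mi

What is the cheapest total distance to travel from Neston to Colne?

15.2 mi

Settle nodes by increasing distance from Neston:
Neston: 0
Ravel: 5.8  (via Neston)
Linby: 6.6  (via Ravel)
Fenn: 9.8  (via Linby)
Jorvik: 11.2  (via Fenn)
Marden: 11.3  (via Fenn)
Selby: 13  (via Ravel)
Arlen: 13.5  (via Linby)
Hale: 14  (via Fenn)
Orton: 14.4  (via Hale)
Pirton: 14.7  (via Linby)
Colne: 15.2  (via Fenn)
Shortest route: Neston–Ravel–Linby–Fenn–Colne = 15.2 mi.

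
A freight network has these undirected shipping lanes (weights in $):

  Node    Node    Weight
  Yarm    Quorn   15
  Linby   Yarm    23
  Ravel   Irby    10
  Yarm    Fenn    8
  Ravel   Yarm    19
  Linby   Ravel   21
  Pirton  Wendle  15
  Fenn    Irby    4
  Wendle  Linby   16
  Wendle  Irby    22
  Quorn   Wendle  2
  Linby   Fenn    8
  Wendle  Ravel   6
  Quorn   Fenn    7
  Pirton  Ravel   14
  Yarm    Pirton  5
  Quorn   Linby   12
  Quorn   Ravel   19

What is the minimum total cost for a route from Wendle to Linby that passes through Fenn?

$17

Best Wendle to Fenn: Wendle–Quorn–Fenn costing 9
Best Fenn to Linby: Fenn–Linby costing 8
Total via Fenn: 9 + 8 = $17.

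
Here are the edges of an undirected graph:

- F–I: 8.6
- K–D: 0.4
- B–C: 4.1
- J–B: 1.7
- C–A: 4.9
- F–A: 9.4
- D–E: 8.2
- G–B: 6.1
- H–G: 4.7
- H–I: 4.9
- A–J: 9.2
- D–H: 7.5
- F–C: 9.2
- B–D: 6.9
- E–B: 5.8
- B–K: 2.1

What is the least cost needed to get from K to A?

11.1

Shortest distances from K:
K: 0
D: 0.4  (via K)
B: 2.1  (via K)
J: 3.8  (via B)
C: 6.2  (via B)
E: 7.9  (via B)
H: 7.9  (via D)
G: 8.2  (via B)
A: 11.1  (via C)
Shortest route: K–B–C–A = 11.1.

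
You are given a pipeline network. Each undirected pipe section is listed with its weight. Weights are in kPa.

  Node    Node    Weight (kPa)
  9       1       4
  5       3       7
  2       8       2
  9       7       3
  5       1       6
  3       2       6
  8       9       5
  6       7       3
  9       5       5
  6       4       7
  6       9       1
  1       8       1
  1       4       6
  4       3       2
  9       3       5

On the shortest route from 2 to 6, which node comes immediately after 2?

8

Enumerating some paths:
2 → 8 → 9 → 6: 2+5+1 = 8
2 → 3 → 9 → 6: 6+5+1 = 12
The minimum is 8 kPa via 2 → 8 → 9 → 6.
So from 2 the first move is to 8.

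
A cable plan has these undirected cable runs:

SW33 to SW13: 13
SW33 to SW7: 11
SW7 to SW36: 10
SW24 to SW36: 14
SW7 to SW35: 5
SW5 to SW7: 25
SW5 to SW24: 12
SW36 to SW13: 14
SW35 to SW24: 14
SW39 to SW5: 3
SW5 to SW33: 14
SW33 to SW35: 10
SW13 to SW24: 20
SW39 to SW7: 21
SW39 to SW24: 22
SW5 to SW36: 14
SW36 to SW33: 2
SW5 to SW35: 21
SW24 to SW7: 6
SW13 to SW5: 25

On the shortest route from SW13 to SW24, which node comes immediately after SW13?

Compare a few routes:
SW13 - SW36 - SW24: 14+14 = 28
SW13 - SW24: 20 = 20
SW13 - SW33 - SW36 - SW24: 13+2+14 = 29
Cheapest is SW13 - SW24 at 20.
So from SW13 the first move is to SW24.

SW24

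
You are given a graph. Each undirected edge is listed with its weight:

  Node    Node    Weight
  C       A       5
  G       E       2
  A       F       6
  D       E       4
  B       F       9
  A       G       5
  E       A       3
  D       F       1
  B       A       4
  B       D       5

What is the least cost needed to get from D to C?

Candidate routes:
D–B–A–C: 5+4+5 = 14
D–F–A–C: 1+6+5 = 12
Cheapest is D–F–A–C at 12.

12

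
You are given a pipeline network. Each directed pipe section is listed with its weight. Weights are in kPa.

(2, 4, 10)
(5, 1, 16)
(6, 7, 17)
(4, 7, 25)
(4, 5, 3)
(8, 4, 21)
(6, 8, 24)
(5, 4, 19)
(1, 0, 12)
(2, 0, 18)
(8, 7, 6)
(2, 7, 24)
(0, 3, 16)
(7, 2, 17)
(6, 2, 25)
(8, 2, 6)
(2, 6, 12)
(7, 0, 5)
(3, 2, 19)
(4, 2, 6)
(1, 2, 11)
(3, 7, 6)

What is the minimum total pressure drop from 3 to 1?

48 kPa

Compare a few routes:
3 → 7 → 2 → 4 → 5 → 1: 6+17+10+3+16 = 52
3 → 2 → 4 → 5 → 1: 19+10+3+16 = 48
3 → 2 → 6 → 8 → 4 → 5 → 1: 19+12+24+21+3+16 = 95
Cheapest is 3 → 2 → 4 → 5 → 1 at 48 kPa.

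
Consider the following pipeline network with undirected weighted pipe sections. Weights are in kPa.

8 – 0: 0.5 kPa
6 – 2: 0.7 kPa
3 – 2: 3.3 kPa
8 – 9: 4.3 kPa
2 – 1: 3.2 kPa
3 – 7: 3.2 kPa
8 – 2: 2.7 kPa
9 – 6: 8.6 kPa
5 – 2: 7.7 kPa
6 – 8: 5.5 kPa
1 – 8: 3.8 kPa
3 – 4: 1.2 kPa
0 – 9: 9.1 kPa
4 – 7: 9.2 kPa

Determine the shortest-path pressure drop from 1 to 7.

9.7 kPa

Compare a few routes:
1 → 2 → 3 → 7: 3.2+3.3+3.2 = 9.7
1 → 8 → 2 → 3 → 7: 3.8+2.7+3.3+3.2 = 13
The minimum is 9.7 kPa via 1 → 2 → 3 → 7.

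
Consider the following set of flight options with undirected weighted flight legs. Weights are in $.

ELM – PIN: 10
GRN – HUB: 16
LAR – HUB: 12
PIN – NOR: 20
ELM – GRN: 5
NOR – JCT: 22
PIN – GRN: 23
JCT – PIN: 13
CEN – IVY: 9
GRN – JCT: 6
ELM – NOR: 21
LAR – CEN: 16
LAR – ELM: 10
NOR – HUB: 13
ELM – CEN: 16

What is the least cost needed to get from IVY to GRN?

$30

Candidate routes:
IVY - CEN - ELM - PIN - JCT - GRN: 9+16+10+13+6 = 54
IVY - CEN - ELM - GRN: 9+16+5 = 30
IVY - CEN - LAR - ELM - GRN: 9+16+10+5 = 40
IVY - CEN - LAR - HUB - GRN: 9+16+12+16 = 53
Cheapest is IVY - CEN - ELM - GRN at $30.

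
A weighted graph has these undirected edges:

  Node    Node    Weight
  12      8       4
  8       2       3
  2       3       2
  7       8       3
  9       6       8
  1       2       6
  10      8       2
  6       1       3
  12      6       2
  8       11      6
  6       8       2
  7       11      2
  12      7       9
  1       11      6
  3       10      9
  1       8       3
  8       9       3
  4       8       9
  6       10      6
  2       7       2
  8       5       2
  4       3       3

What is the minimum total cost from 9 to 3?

Running Dijkstra from 9:
9: 0
8: 3  (via 9)
5: 5  (via 8)
6: 5  (via 8)
10: 5  (via 8)
1: 6  (via 8)
2: 6  (via 8)
7: 6  (via 8)
12: 7  (via 8)
3: 8  (via 2)
Shortest route: 9–8–2–3 = 8.

8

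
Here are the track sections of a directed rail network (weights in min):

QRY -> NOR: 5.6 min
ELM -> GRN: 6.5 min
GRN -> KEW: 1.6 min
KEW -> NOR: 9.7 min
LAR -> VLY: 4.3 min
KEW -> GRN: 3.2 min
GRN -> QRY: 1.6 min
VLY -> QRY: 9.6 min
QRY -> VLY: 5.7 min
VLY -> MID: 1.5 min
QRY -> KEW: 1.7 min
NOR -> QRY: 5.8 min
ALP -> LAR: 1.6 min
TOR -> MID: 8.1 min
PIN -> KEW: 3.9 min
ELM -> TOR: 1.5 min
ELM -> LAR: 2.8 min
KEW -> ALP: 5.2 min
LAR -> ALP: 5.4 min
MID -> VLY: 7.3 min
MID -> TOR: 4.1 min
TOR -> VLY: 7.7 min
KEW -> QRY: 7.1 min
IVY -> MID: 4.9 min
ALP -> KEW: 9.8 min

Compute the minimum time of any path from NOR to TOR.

Compare a few routes:
NOR → QRY → VLY → MID → TOR: 5.8+5.7+1.5+4.1 = 17.1
NOR → QRY → KEW → ALP → LAR → VLY → MID → TOR: 5.8+1.7+5.2+1.6+4.3+1.5+4.1 = 24.2
The minimum is 17.1 min via NOR → QRY → VLY → MID → TOR.

17.1 min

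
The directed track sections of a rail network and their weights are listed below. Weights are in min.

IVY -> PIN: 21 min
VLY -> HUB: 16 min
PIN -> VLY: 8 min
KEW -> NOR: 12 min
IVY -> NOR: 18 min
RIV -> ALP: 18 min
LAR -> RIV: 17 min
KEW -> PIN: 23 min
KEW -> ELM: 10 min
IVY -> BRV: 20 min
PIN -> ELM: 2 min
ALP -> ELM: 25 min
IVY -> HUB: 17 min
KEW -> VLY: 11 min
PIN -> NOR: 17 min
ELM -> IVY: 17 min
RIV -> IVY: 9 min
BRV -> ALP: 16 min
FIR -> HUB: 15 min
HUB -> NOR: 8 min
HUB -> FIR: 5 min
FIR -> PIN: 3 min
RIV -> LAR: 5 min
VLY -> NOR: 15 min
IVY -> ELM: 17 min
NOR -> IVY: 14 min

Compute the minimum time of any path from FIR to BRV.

42 min

Compare a few routes:
FIR → HUB → NOR → IVY → BRV: 15+8+14+20 = 57
FIR → PIN → ELM → IVY → BRV: 3+2+17+20 = 42
FIR → PIN → NOR → IVY → BRV: 3+17+14+20 = 54
The minimum is 42 min via FIR → PIN → ELM → IVY → BRV.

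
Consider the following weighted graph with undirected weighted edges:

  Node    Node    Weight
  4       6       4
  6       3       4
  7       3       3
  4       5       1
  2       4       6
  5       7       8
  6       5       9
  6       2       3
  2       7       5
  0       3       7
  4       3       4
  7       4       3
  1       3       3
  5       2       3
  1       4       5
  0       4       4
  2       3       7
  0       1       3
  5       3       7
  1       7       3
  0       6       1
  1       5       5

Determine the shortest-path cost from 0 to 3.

5

Compare a few routes:
0–3: 7 = 7
0–1–3: 3+3 = 6
0–6–3: 1+4 = 5
The minimum is 5 via 0–6–3.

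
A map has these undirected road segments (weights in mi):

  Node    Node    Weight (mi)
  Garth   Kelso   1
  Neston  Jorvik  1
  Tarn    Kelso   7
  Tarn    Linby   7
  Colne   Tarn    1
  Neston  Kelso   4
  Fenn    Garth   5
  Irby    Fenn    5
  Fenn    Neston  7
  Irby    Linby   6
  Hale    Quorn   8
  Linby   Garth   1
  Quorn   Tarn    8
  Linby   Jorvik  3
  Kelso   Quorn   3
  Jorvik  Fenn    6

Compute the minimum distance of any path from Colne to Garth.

9 mi

Candidate routes:
Colne - Tarn - Kelso - Neston - Jorvik - Linby - Garth: 1+7+4+1+3+1 = 17
Colne - Tarn - Quorn - Kelso - Garth: 1+8+3+1 = 13
Colne - Tarn - Linby - Jorvik - Neston - Kelso - Garth: 1+7+3+1+4+1 = 17
Colne - Tarn - Kelso - Garth: 1+7+1 = 9
Cheapest is Colne - Tarn - Kelso - Garth at 9 mi.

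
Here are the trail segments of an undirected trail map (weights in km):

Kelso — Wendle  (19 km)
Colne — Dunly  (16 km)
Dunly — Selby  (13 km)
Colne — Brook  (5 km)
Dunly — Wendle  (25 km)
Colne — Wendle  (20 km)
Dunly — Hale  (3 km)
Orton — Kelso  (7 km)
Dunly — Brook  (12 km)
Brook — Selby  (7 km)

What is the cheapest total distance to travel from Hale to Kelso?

Enumerating some paths:
Hale → Dunly → Colne → Wendle → Kelso: 3+16+20+19 = 58
Hale → Dunly → Brook → Colne → Wendle → Kelso: 3+12+5+20+19 = 59
Hale → Dunly → Wendle → Kelso: 3+25+19 = 47
The minimum is 47 km via Hale → Dunly → Wendle → Kelso.

47 km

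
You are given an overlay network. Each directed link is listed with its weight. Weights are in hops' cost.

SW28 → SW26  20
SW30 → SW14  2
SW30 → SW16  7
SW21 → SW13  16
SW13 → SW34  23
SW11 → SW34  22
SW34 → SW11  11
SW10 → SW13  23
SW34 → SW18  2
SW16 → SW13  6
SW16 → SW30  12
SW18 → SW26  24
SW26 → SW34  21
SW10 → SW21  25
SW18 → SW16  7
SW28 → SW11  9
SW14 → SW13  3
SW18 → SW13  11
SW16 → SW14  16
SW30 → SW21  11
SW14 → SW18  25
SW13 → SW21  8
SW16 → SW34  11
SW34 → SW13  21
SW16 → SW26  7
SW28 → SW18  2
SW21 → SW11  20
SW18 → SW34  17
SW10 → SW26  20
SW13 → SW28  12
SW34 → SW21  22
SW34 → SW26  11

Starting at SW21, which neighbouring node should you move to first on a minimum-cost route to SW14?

Candidate routes:
SW21 - SW13 - SW34 - SW18 - SW16 - SW14: 16+23+2+7+16 = 64
SW21 - SW13 - SW34 - SW18 - SW16 - SW30 - SW14: 16+23+2+7+12+2 = 62
SW21 - SW13 - SW28 - SW18 - SW16 - SW14: 16+12+2+7+16 = 53
SW21 - SW13 - SW28 - SW18 - SW16 - SW30 - SW14: 16+12+2+7+12+2 = 51
Cheapest is SW21 - SW13 - SW28 - SW18 - SW16 - SW30 - SW14 at 51 hops' cost.
So from SW21 the first move is to SW13.

SW13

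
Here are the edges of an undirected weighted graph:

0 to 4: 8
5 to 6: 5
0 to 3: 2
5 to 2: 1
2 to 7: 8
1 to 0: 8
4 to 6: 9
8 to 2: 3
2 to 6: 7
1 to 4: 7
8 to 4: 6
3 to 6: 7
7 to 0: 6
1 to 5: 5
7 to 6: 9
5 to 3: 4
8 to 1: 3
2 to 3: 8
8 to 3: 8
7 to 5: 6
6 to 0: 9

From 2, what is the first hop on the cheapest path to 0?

Enumerating some paths:
2 → 8 → 3 → 0: 3+8+2 = 13
2 → 5 → 3 → 0: 1+4+2 = 7
2 → 3 → 0: 8+2 = 10
2 → 5 → 7 → 0: 1+6+6 = 13
The minimum is 7 via 2 → 5 → 3 → 0.
So from 2 the first move is to 5.

5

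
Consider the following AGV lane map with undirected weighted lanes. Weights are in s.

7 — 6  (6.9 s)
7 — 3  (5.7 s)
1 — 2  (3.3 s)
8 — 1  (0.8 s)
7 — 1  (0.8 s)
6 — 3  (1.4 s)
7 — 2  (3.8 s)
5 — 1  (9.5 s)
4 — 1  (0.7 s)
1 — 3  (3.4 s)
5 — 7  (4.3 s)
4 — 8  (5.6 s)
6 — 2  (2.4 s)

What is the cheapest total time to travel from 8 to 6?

Candidate routes:
8–1–7–6: 0.8+0.8+6.9 = 8.5
8–1–2–6: 0.8+3.3+2.4 = 6.5
8–1–7–2–6: 0.8+0.8+3.8+2.4 = 7.8
8–1–3–6: 0.8+3.4+1.4 = 5.6
Cheapest is 8–1–3–6 at 5.6 s.

5.6 s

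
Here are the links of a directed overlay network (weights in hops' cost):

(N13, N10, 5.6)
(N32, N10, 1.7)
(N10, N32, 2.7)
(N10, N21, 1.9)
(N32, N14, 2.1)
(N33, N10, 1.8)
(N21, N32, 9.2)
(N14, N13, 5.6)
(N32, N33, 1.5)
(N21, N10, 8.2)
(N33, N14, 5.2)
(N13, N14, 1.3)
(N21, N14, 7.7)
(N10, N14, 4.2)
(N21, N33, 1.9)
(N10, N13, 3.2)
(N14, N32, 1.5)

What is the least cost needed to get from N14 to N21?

Shortest distances from N14:
N14: 0
N32: 1.5  (via N14)
N33: 3  (via N32)
N10: 3.2  (via N32)
N21: 5.1  (via N10)
Shortest route: N14 → N32 → N10 → N21 = 5.1 hops' cost.

5.1 hops' cost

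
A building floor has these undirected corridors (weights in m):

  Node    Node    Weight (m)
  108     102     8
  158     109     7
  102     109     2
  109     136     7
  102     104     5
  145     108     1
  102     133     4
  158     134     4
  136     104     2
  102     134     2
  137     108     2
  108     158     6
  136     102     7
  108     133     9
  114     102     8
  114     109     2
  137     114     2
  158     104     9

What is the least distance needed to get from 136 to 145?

14 m

Compare a few routes:
136–104–102–109–114–137–108–145: 2+5+2+2+2+2+1 = 16
136–109–114–137–108–145: 7+2+2+2+1 = 14
136–102–109–114–137–108–145: 7+2+2+2+2+1 = 16
136–104–102–108–145: 2+5+8+1 = 16
Cheapest is 136–109–114–137–108–145 at 14 m.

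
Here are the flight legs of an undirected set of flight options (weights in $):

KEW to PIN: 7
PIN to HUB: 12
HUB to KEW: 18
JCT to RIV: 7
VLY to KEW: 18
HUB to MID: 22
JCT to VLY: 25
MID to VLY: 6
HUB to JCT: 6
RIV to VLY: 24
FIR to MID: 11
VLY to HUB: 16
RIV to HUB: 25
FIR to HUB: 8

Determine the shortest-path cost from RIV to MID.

Compare a few routes:
RIV → VLY → MID: 24+6 = 30
RIV → JCT → HUB → MID: 7+6+22 = 35
RIV → JCT → HUB → VLY → MID: 7+6+16+6 = 35
RIV → JCT → HUB → FIR → MID: 7+6+8+11 = 32
Cheapest is RIV → VLY → MID at $30.

$30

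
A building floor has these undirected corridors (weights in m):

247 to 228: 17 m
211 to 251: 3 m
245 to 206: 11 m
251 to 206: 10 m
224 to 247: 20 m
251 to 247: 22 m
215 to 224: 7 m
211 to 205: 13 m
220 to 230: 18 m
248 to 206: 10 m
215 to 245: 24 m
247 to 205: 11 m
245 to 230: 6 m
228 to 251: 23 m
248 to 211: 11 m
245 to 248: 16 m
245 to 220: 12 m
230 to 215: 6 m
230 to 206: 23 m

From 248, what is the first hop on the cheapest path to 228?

Compare a few routes:
248 → 206 → 251 → 228: 10+10+23 = 43
248 → 211 → 205 → 247 → 228: 11+13+11+17 = 52
248 → 211 → 251 → 228: 11+3+23 = 37
The minimum is 37 m via 248 → 211 → 251 → 228.
So from 248 the first move is to 211.

211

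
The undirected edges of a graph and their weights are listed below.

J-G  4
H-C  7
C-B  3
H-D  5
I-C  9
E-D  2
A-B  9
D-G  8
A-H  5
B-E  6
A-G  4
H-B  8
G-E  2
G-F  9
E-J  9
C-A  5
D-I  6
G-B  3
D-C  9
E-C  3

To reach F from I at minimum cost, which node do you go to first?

Enumerating some paths:
I - D - G - F: 6+8+9 = 23
I - C - E - G - F: 9+3+2+9 = 23
I - D - E - G - F: 6+2+2+9 = 19
I - C - B - G - F: 9+3+3+9 = 24
The minimum is 19 via I - D - E - G - F.
So from I the first move is to D.

D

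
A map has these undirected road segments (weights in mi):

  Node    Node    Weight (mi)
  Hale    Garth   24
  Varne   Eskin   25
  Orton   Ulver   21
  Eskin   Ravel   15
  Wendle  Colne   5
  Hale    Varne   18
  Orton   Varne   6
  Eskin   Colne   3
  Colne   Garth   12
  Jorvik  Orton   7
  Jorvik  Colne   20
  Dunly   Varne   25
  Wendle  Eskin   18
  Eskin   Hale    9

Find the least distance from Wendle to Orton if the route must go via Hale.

41 mi

Shortest Wendle→Hale: Wendle–Colne–Eskin–Hale = 17
Shortest Hale→Orton: Hale–Varne–Orton = 24
Total via Hale: 17 + 24 = 41 mi.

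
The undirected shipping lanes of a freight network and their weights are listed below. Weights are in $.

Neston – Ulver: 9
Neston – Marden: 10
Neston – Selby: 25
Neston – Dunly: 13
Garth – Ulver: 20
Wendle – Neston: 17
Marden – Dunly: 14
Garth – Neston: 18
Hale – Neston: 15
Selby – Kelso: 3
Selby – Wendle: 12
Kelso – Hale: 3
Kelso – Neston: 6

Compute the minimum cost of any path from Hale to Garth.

$27

Candidate routes:
Hale → Neston → Garth: 15+18 = 33
Hale → Kelso → Neston → Garth: 3+6+18 = 27
Cheapest is Hale → Kelso → Neston → Garth at $27.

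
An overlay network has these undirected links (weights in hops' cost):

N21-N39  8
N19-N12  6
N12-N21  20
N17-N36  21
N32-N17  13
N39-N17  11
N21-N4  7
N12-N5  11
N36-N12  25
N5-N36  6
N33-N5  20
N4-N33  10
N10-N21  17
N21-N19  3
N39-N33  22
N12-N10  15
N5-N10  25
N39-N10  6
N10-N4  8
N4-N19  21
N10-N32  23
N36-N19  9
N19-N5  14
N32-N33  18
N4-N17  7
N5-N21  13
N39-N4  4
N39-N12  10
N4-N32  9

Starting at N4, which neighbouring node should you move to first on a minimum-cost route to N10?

N10

Candidate routes:
N4–N10: 8 = 8
N4–N39–N10: 4+6 = 10
The minimum is 8 hops' cost via N4–N10.
So from N4 the first move is to N10.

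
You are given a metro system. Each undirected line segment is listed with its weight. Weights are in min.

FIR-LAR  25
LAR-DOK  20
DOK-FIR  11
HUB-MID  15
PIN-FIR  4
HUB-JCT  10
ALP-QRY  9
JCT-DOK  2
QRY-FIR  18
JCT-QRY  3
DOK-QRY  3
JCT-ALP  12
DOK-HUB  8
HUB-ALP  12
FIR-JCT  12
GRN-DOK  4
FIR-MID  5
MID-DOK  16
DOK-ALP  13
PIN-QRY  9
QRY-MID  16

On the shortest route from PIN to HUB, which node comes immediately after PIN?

QRY

Candidate routes:
PIN - FIR - DOK - HUB: 4+11+8 = 23
PIN - QRY - JCT - DOK - HUB: 9+3+2+8 = 22
PIN - QRY - DOK - HUB: 9+3+8 = 20
PIN - QRY - JCT - HUB: 9+3+10 = 22
Cheapest is PIN - QRY - DOK - HUB at 20 min.
So from PIN the first move is to QRY.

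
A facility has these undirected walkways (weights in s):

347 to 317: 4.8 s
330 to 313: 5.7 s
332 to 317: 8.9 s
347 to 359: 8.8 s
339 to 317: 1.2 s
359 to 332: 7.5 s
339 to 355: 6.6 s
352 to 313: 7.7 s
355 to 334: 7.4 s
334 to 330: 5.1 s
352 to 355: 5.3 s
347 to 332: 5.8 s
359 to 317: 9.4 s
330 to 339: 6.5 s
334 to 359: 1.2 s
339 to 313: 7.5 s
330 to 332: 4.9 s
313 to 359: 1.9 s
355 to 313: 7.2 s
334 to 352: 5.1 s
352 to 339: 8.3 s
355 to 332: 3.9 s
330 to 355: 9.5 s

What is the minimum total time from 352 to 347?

Running Dijkstra from 352:
352: 0
334: 5.1  (via 352)
355: 5.3  (via 352)
359: 6.3  (via 334)
313: 7.7  (via 352)
339: 8.3  (via 352)
332: 9.2  (via 355)
317: 9.5  (via 339)
330: 10.2  (via 334)
347: 14.3  (via 317)
Shortest route: 352 → 339 → 317 → 347 = 14.3 s.

14.3 s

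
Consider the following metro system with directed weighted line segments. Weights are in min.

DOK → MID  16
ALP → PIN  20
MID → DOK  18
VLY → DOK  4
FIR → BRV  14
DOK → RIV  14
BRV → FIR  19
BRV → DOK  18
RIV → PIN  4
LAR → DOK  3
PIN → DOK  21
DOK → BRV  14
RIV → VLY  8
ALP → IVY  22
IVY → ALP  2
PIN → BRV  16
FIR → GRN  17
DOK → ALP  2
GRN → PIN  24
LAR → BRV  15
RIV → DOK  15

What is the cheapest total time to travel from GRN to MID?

Compare a few routes:
GRN–PIN–DOK–MID: 24+21+16 = 61
GRN–PIN–BRV–DOK–MID: 24+16+18+16 = 74
The minimum is 61 min via GRN–PIN–DOK–MID.

61 min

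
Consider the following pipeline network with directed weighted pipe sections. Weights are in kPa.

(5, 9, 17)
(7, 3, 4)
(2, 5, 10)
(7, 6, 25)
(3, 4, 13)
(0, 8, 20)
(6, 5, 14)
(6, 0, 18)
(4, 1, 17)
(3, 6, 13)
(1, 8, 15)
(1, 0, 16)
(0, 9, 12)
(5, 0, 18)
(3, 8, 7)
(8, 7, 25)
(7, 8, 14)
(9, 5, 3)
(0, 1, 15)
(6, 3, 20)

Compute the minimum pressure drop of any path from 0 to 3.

Enumerating some paths:
0 → 1 → 8 → 7 → 3: 15+15+25+4 = 59
0 → 1 → 8 → 7 → 6 → 3: 15+15+25+25+20 = 100
0 → 8 → 7 → 6 → 3: 20+25+25+20 = 90
0 → 8 → 7 → 3: 20+25+4 = 49
The minimum is 49 kPa via 0 → 8 → 7 → 3.

49 kPa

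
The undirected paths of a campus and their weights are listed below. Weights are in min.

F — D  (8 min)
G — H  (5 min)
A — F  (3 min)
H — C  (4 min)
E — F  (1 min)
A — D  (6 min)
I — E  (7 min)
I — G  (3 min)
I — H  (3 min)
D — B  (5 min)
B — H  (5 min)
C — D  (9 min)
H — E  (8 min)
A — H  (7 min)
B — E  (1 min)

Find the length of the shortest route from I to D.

Enumerating some paths:
I - H - A - D: 3+7+6 = 16
I - H - B - D: 3+5+5 = 13
I - H - C - D: 3+4+9 = 16
Cheapest is I - H - B - D at 13 min.

13 min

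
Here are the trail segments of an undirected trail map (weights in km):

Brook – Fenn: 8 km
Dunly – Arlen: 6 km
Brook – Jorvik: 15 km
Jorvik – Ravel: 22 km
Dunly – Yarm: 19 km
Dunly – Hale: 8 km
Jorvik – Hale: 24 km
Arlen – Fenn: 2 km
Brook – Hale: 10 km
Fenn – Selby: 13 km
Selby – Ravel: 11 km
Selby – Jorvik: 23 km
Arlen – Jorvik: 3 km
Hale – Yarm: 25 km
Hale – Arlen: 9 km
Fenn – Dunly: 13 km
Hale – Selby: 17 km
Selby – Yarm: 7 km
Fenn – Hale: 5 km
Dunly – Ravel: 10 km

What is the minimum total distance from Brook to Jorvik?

13 km

Shortest distances from Brook:
Brook: 0
Fenn: 8  (via Brook)
Hale: 10  (via Brook)
Arlen: 10  (via Fenn)
Jorvik: 13  (via Arlen)
Shortest route: Brook–Fenn–Arlen–Jorvik = 13 km.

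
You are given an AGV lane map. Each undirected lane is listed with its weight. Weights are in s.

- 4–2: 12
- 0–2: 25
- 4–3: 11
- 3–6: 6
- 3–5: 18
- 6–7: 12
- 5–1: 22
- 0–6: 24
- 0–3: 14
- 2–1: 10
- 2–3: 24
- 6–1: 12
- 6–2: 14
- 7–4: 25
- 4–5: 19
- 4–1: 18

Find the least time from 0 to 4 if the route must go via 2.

37 s

Best 0 to 2: 0 → 2 costing 25
Shortest 2→4: 2 → 4 = 12
Total via 2: 25 + 12 = 37 s.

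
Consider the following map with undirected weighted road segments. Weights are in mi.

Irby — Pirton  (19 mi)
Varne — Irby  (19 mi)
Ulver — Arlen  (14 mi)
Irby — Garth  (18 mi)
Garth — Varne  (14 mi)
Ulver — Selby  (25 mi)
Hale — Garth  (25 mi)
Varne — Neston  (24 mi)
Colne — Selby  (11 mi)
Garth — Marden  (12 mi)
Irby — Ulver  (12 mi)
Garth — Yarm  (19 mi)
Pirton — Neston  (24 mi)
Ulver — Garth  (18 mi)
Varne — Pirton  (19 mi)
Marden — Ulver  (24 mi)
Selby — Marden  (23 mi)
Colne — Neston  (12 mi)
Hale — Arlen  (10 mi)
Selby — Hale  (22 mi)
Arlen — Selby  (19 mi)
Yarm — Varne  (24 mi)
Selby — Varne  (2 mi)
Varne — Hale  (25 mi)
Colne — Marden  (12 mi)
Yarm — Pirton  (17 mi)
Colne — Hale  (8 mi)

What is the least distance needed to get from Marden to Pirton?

Shortest distances from Marden:
Marden: 0
Garth: 12  (via Marden)
Colne: 12  (via Marden)
Hale: 20  (via Colne)
Selby: 23  (via Marden)
Ulver: 24  (via Marden)
Neston: 24  (via Colne)
Varne: 25  (via Selby)
Arlen: 30  (via Hale)
Irby: 30  (via Garth)
Yarm: 31  (via Garth)
Pirton: 44  (via Varne)
Shortest route: Marden–Selby–Varne–Pirton = 44 mi.

44 mi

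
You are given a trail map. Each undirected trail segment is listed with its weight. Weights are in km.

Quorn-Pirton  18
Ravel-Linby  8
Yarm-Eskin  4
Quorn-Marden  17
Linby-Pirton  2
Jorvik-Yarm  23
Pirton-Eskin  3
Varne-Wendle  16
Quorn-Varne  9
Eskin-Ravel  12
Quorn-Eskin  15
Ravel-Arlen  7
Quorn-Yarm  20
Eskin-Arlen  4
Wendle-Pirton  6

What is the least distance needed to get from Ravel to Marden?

Enumerating some paths:
Ravel–Arlen–Eskin–Quorn–Marden: 7+4+15+17 = 43
Ravel–Eskin–Quorn–Marden: 12+15+17 = 44
Ravel–Linby–Pirton–Eskin–Quorn–Marden: 8+2+3+15+17 = 45
Cheapest is Ravel–Arlen–Eskin–Quorn–Marden at 43 km.

43 km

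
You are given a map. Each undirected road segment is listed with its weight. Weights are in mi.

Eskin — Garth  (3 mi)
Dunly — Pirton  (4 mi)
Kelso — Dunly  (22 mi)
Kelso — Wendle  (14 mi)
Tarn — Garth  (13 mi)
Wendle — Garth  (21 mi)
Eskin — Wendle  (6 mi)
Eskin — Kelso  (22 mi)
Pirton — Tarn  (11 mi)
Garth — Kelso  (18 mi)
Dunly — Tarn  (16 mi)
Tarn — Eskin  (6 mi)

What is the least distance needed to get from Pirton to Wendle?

Candidate routes:
Pirton - Tarn - Eskin - Wendle: 11+6+6 = 23
Pirton - Dunly - Tarn - Eskin - Wendle: 4+16+6+6 = 32
Cheapest is Pirton - Tarn - Eskin - Wendle at 23 mi.

23 mi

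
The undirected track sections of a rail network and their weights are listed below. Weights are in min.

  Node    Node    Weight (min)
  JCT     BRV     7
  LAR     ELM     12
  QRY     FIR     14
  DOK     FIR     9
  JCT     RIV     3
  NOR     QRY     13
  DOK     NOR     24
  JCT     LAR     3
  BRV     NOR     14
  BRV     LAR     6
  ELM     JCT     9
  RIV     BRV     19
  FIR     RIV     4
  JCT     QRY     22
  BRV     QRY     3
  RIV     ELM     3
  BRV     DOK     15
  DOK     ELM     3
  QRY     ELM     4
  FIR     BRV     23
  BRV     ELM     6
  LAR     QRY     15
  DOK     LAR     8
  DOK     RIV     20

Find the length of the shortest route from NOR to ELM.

17 min

Settle nodes by increasing distance from NOR:
NOR: 0
QRY: 13  (via NOR)
BRV: 14  (via NOR)
ELM: 17  (via QRY)
Shortest route: NOR–QRY–ELM = 17 min.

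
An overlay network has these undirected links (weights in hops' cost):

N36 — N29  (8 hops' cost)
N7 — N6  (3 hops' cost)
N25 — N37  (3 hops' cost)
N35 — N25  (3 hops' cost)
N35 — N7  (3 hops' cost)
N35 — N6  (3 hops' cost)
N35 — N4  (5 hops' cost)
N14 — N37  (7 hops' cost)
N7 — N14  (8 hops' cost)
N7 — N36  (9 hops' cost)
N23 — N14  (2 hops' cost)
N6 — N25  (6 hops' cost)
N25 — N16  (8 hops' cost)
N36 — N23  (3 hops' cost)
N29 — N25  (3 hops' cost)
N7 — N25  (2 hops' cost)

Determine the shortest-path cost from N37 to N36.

Compare a few routes:
N37 - N14 - N23 - N36: 7+2+3 = 12
N37 - N25 - N7 - N14 - N23 - N36: 3+2+8+2+3 = 18
N37 - N25 - N7 - N36: 3+2+9 = 14
N37 - N25 - N29 - N36: 3+3+8 = 14
Cheapest is N37 - N14 - N23 - N36 at 12 hops' cost.

12 hops' cost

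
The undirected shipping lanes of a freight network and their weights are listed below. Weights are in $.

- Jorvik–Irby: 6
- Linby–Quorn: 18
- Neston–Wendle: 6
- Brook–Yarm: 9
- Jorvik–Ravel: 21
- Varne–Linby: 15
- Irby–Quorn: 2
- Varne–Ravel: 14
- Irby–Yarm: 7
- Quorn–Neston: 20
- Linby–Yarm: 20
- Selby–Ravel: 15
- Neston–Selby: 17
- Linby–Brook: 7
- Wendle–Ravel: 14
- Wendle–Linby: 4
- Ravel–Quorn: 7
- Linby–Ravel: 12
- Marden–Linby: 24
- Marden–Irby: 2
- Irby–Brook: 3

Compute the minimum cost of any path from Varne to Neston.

$25

Settle nodes by increasing distance from Varne:
Varne: 0
Ravel: 14  (via Varne)
Linby: 15  (via Varne)
Wendle: 19  (via Linby)
Quorn: 21  (via Ravel)
Brook: 22  (via Linby)
Irby: 23  (via Quorn)
Marden: 25  (via Irby)
Neston: 25  (via Wendle)
Shortest route: Varne → Linby → Wendle → Neston = $25.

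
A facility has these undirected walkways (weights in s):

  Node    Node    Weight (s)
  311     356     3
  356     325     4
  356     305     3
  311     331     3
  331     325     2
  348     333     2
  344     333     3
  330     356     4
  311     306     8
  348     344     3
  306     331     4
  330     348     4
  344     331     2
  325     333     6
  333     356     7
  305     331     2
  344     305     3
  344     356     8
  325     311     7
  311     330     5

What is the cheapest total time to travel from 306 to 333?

Running Dijkstra from 306:
306: 0
331: 4  (via 306)
325: 6  (via 331)
344: 6  (via 331)
305: 6  (via 331)
311: 7  (via 331)
333: 9  (via 344)
Shortest route: 306–331–344–333 = 9 s.

9 s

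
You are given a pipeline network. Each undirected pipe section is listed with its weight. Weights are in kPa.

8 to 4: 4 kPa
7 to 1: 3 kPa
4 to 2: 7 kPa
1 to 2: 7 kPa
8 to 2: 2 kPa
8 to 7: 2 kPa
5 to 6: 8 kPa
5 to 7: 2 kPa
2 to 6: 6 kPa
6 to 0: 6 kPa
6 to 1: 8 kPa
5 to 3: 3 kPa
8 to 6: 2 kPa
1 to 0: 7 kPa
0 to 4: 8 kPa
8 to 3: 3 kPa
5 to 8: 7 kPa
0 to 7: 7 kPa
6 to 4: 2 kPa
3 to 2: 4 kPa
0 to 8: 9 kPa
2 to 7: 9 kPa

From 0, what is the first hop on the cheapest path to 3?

Enumerating some paths:
0 → 7 → 8 → 3: 7+2+3 = 12
0 → 6 → 8 → 3: 6+2+3 = 11
Cheapest is 0 → 6 → 8 → 3 at 11 kPa.
So from 0 the first move is to 6.

6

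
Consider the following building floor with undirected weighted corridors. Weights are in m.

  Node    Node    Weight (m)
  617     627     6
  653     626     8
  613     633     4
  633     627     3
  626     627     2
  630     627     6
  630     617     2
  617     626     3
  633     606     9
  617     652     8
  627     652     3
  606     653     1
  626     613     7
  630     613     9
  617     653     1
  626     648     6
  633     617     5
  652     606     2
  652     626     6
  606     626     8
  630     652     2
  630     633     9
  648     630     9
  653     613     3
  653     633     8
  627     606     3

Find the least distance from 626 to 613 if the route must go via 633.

9 m

Shortest 626→633: 626–627–633 = 5
Best 633 to 613: 633–613 costing 4
Total via 633: 5 + 4 = 9 m.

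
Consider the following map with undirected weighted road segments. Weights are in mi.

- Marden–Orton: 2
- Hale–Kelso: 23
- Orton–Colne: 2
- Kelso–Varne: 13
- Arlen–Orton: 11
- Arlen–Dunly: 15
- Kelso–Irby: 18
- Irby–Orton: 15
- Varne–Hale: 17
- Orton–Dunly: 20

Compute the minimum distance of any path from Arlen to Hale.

67 mi

Candidate routes:
Arlen - Orton - Irby - Kelso - Hale: 11+15+18+23 = 67
Arlen - Dunly - Orton - Irby - Kelso - Hale: 15+20+15+18+23 = 91
Arlen - Orton - Irby - Kelso - Varne - Hale: 11+15+18+13+17 = 74
Arlen - Dunly - Orton - Irby - Kelso - Varne - Hale: 15+20+15+18+13+17 = 98
Cheapest is Arlen - Orton - Irby - Kelso - Hale at 67 mi.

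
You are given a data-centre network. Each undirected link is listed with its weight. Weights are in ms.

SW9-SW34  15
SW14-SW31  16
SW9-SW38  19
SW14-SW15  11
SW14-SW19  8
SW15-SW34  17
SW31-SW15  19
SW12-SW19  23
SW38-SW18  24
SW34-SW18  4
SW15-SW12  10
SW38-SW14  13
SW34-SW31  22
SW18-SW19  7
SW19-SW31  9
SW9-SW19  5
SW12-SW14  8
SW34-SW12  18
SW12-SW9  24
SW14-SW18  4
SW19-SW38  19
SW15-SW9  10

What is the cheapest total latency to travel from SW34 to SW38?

21 ms

Candidate routes:
SW34 - SW18 - SW38: 4+24 = 28
SW34 - SW18 - SW14 - SW38: 4+4+13 = 21
The minimum is 21 ms via SW34 - SW18 - SW14 - SW38.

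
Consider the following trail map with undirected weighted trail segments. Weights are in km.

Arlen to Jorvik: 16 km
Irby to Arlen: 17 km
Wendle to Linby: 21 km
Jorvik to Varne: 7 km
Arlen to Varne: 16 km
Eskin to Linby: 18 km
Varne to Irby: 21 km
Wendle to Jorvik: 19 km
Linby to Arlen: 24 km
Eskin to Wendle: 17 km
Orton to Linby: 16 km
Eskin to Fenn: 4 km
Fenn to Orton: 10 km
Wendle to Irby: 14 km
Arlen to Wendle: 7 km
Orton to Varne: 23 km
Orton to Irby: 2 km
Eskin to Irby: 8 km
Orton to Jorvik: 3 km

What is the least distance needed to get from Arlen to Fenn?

28 km

Settle nodes by increasing distance from Arlen:
Arlen: 0
Wendle: 7  (via Arlen)
Varne: 16  (via Arlen)
Jorvik: 16  (via Arlen)
Irby: 17  (via Arlen)
Orton: 19  (via Jorvik)
Linby: 24  (via Arlen)
Eskin: 24  (via Wendle)
Fenn: 28  (via Eskin)
Shortest route: Arlen → Wendle → Eskin → Fenn = 28 km.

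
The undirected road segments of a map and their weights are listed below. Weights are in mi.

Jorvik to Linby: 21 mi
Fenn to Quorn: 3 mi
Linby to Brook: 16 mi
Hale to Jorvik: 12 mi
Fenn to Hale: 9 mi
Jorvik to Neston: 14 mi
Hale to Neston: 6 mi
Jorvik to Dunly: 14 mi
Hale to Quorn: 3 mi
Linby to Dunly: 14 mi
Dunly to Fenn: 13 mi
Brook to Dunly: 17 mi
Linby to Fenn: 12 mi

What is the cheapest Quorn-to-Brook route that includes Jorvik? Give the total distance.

Shortest Quorn→Jorvik: Quorn → Hale → Jorvik = 15
Best Jorvik to Brook: Jorvik → Dunly → Brook costing 31
Total via Jorvik: 15 + 31 = 46 mi.

46 mi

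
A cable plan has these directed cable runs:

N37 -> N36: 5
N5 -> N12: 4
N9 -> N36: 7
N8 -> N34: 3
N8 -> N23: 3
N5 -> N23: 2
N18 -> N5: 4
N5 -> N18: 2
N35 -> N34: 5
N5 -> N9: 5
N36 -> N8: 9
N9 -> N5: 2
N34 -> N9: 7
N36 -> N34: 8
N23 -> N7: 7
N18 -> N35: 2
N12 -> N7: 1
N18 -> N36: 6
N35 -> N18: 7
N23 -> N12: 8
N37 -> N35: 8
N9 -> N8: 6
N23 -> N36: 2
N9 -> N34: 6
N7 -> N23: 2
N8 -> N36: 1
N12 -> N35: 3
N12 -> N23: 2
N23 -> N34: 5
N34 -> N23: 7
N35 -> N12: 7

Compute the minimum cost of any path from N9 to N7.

7

Enumerating some paths:
N9 - N5 - N12 - N7: 2+4+1 = 7
N9 - N5 - N23 - N7: 2+2+7 = 11
The minimum is 7 via N9 - N5 - N12 - N7.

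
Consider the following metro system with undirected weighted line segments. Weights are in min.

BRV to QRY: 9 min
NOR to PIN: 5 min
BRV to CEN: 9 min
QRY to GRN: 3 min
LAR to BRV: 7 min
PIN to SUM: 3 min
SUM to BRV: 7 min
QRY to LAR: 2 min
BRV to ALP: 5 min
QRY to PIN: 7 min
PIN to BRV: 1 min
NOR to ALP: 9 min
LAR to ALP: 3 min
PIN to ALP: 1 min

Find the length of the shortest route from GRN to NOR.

Settle nodes by increasing distance from GRN:
GRN: 0
QRY: 3  (via GRN)
LAR: 5  (via QRY)
ALP: 8  (via LAR)
PIN: 9  (via ALP)
BRV: 10  (via PIN)
SUM: 12  (via PIN)
NOR: 14  (via PIN)
Shortest route: GRN–QRY–LAR–ALP–PIN–NOR = 14 min.

14 min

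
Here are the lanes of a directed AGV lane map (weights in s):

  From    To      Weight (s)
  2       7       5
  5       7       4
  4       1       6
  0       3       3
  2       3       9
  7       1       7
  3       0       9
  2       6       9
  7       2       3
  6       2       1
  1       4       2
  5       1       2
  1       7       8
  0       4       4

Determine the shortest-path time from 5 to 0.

25 s

Shortest distances from 5:
5: 0
1: 2  (via 5)
4: 4  (via 1)
7: 4  (via 5)
2: 7  (via 7)
3: 16  (via 2)
6: 16  (via 2)
0: 25  (via 3)
Shortest route: 5–7–2–3–0 = 25 s.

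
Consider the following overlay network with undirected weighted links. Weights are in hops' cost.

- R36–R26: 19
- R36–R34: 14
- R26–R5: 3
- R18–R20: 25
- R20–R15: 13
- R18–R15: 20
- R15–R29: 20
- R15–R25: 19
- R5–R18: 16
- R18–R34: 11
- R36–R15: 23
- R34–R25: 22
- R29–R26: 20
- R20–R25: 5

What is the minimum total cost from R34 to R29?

50 hops' cost

Running Dijkstra from R34:
R34: 0
R18: 11  (via R34)
R36: 14  (via R34)
R25: 22  (via R34)
R5: 27  (via R18)
R20: 27  (via R25)
R26: 30  (via R5)
R15: 31  (via R18)
R29: 50  (via R26)
Shortest route: R34–R18–R5–R26–R29 = 50 hops' cost.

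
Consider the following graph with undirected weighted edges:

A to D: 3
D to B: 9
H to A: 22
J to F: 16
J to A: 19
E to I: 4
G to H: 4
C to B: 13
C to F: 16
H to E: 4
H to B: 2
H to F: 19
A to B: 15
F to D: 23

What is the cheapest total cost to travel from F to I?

27

Settle nodes by increasing distance from F:
F: 0
C: 16  (via F)
J: 16  (via F)
H: 19  (via F)
B: 21  (via H)
D: 23  (via F)
E: 23  (via H)
G: 23  (via H)
A: 26  (via D)
I: 27  (via E)
Shortest route: F–H–E–I = 27.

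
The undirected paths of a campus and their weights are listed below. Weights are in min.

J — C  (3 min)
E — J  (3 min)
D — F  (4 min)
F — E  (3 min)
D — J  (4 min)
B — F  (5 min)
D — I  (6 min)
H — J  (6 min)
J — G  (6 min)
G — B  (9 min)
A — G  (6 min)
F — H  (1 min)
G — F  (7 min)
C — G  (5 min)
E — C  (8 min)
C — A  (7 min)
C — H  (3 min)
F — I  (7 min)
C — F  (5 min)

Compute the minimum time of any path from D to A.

Settle nodes by increasing distance from D:
D: 0
F: 4  (via D)
J: 4  (via D)
H: 5  (via F)
I: 6  (via D)
C: 7  (via J)
E: 7  (via F)
B: 9  (via F)
G: 10  (via J)
A: 14  (via C)
Shortest route: D → J → C → A = 14 min.

14 min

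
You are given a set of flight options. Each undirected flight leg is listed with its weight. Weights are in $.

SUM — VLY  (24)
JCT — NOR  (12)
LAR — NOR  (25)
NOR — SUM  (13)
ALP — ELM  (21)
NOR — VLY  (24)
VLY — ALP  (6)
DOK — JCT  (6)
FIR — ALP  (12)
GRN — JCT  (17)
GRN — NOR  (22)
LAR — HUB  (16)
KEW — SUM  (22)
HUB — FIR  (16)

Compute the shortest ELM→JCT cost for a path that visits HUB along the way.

$102

Best ELM to HUB: ELM–ALP–FIR–HUB costing 49
Shortest HUB→JCT: HUB–LAR–NOR–JCT = 53
Total via HUB: 49 + 53 = $102.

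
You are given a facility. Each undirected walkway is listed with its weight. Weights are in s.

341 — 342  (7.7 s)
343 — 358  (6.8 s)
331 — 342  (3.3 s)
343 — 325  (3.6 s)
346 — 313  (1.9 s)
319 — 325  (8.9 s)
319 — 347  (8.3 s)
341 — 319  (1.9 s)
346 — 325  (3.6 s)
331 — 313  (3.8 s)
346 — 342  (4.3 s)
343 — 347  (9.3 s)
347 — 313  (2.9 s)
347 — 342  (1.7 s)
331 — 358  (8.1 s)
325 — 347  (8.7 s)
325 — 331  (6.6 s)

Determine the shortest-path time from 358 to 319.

Enumerating some paths:
358 → 343 → 325 → 319: 6.8+3.6+8.9 = 19.3
358 → 331 → 313 → 347 → 319: 8.1+3.8+2.9+8.3 = 23.1
358 → 331 → 342 → 341 → 319: 8.1+3.3+7.7+1.9 = 21
358 → 331 → 342 → 347 → 319: 8.1+3.3+1.7+8.3 = 21.4
The minimum is 19.3 s via 358 → 343 → 325 → 319.

19.3 s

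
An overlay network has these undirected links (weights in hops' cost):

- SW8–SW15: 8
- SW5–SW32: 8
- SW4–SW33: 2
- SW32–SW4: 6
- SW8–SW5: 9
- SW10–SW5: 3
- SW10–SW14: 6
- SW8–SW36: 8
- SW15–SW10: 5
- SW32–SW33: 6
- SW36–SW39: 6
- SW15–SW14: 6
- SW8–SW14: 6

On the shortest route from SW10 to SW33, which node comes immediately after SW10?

SW5

Compare a few routes:
SW10 → SW15 → SW8 → SW5 → SW32 → SW33: 5+8+9+8+6 = 36
SW10 → SW14 → SW8 → SW5 → SW32 → SW33: 6+6+9+8+6 = 35
SW10 → SW5 → SW32 → SW4 → SW33: 3+8+6+2 = 19
SW10 → SW5 → SW32 → SW33: 3+8+6 = 17
The minimum is 17 hops' cost via SW10 → SW5 → SW32 → SW33.
So from SW10 the first move is to SW5.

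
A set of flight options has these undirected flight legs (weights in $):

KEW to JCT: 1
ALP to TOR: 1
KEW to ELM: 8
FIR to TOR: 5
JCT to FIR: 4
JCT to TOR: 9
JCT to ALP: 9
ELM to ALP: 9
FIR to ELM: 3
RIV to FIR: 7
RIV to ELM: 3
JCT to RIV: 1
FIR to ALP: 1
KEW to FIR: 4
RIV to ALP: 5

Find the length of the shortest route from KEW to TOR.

$6

Candidate routes:
KEW–JCT–FIR–ALP–TOR: 1+4+1+1 = 7
KEW–FIR–ALP–TOR: 4+1+1 = 6
Cheapest is KEW–FIR–ALP–TOR at $6.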